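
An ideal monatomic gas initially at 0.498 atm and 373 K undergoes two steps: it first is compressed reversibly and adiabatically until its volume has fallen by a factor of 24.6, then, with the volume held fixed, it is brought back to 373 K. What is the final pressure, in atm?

For a monatomic ideal gas γ = 5/3.
Adiabatic step (PV^γ = const): P₂ = 0.498×24.6^(5/3) = 103.6 atm; T₂ = 373×24.6^(2/3) = 3155 K.
Isochoric: P₃ = P₂(T₃/T₂) = 103.6 × (373/3155) = 12.25 atm.

P₃ ≈ 12.3 atm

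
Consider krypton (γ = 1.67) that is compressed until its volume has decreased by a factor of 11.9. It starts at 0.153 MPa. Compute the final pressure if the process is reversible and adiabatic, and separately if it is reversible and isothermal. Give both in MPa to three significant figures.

Isothermal: P₂ = P₁(V₁/V₂) = 0.153×11.9 = 1.821 MPa.
Adiabatic: P₂ = P₁(V₁/V₂)^γ = 0.153×11.9^(1.67) = 9.569 MPa.

adiabatic: 9.57 MPa; isothermal: 1.82 MPa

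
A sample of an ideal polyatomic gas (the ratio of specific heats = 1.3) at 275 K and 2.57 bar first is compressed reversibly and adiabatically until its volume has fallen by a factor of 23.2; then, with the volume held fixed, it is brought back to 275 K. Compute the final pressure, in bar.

P₃ ≈ 59.6 bar

Adiabatic step (PV^γ = const): P₂ = 2.57×23.2^(1.3) = 153.1 bar; T₂ = 275×23.2^(0.3) = 706.3 K.
Isochoric: P₃ = P₂(T₃/T₂) = 153.1 × (275/706.3) = 59.62 bar.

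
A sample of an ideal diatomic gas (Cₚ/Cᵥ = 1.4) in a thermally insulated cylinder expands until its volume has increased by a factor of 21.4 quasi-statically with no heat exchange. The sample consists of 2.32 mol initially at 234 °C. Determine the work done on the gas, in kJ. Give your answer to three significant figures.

W ≈ -17.3 kJ

Adiabatic: T₁V₁^(γ−1) = T₂V₂^(γ−1) ⇒ T₂ = T₁ (V₁/V₂)^(γ−1).
T₁ = 234 °C = 507.1 K.
T₂ = 507.1 × (1/21.4)^(0.4) = 148.9 K.
Q = 0, so ΔU = W_on_gas = nCᵥΔT with Cᵥ = R/(γ−1) = 20.79 J/(mol·K).
ΔU = 2.32 × 20.79 × (148.9 − 507.1) = -17270 J.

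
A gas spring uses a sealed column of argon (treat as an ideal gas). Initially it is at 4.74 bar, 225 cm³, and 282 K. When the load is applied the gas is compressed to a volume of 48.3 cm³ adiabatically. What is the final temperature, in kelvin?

Adiabatic: T₁V₁^(γ−1) = T₂V₂^(γ−1) ⇒ T₂ = T₁ (V₁/V₂)^(γ−1).
γ = 5/3 for a monatomic ideal gas.
T₂ = 282 × (225/48.3)^(2/3) = 786.6 K.

T₂ ≈ 787 K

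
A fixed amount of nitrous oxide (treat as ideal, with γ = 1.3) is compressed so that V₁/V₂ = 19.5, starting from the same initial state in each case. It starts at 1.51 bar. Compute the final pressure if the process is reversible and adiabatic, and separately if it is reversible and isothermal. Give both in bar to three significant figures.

adiabatic: 71.8 bar; isothermal: 29.4 bar

Isothermal: P₂ = P₁(V₁/V₂) = 1.51×19.5 = 29.45 bar.
Adiabatic: P₂ = P₁(V₁/V₂)^γ = 1.51×19.5^(1.3) = 71.78 bar.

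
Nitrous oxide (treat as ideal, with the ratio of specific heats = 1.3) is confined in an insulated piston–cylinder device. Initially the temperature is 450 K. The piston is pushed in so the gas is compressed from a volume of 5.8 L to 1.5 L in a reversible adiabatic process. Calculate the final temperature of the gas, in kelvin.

T₂ ≈ 675 K

For a reversible adiabat TV^(γ−1) is constant, so T₂ = T₁ (V₁/V₂)^(γ−1).
T₂ = 450 × (5.8/1.5)^(0.3) = 675.2 K.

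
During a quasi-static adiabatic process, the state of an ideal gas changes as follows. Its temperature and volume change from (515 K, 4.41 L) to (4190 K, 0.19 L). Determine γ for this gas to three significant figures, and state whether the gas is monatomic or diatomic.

γ ≈ 1.67; monatomic

TV^(γ−1) = const ⇒ γ − 1 = ln(T₂/T₁) / ln(V₁/V₂).
γ = 1 + ln(4190/515) / ln(4.41/0.19) = 1.667.
γ ≈ 1.67 is close to 5/3, so the gas is monatomic.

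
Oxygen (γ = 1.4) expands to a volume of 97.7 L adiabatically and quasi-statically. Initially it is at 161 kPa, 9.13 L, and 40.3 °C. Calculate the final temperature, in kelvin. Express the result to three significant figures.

Adiabatic: T₁V₁^(γ−1) = T₂V₂^(γ−1) ⇒ T₂ = T₁ (V₁/V₂)^(γ−1).
T₁ = 40.3 °C = 313.4 K.
T₂ = 313.4 × (9.13/97.7)^(0.4) = 121.5 K.

T₂ ≈ 121 K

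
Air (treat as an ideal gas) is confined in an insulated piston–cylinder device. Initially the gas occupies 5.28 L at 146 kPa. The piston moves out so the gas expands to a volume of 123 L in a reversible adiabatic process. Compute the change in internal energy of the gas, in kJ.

ΔU ≈ -1.38 kJ

γ = 7/5 for a diatomic ideal gas.
P₂ = P₁(V₁/V₂)^γ = 146×(5.28/123)^(7/5) = 1.779 kPa.
For a reversible adiabat, W_by_gas = (P₁V₁ − P₂V₂)/(γ−1).
W_by = (146000×0.00528 − 1779×0.123) / (2/5) = 1380 J.
Q = 0 ⇒ ΔU = −W_by = -1380 J.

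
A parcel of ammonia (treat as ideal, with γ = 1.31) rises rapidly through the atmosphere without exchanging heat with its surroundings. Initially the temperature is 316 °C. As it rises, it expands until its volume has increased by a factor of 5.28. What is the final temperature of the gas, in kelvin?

T₂ ≈ 352 K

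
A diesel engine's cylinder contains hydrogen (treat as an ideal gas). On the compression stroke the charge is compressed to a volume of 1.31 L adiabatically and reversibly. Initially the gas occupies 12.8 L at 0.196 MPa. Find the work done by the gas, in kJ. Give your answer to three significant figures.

γ = 7/5 for a diatomic ideal gas.
P₂ = P₁(V₁/V₂)^γ = 0.196×(12.8/1.31)^(7/5) = 4.766 MPa.
For a reversible adiabat, W_by_gas = (P₁V₁ − P₂V₂)/(γ−1).
W_by = (196000×0.0128 − 4.766×10^6×0.00131) / (2/5) = -9337 J.

W ≈ -9.34 kJ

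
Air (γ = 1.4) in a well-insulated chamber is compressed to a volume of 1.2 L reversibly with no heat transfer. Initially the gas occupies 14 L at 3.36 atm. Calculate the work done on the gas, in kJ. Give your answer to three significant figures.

W ≈ 19.9 kJ

P₂ = P₁(V₁/V₂)^γ = 3.36×(14/1.2)^(1.4) = 104.7 atm.
For a reversible adiabat, W_by_gas = (P₁V₁ − P₂V₂)/(γ−1).
W_by = (340500×0.014 − 1.061×10^7×0.0012) / (0.4) = -19920 J.
W_on_gas = −W_by = 19920 J.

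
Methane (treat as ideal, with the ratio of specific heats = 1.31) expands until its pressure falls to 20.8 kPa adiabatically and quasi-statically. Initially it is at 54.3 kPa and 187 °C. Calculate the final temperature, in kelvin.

Along an adiabat T P^((1−γ)/γ) is constant, so T₂ = T₁ (P₂/P₁)^((γ−1)/γ).
T₁ = 187 °C = 460.1 K.
T₂ = 460.1 × (20.8/54.3)^(0.237) = 366.7 K.

T₂ ≈ 367 K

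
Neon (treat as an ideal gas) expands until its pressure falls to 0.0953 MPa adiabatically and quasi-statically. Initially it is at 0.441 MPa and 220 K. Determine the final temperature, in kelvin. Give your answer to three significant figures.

Adiabatic: T₂/T₁ = (P₂/P₁)^((γ−1)/γ).
For a monatomic ideal gas γ = 5/3, so (γ−1)/γ = 2/5.
T₂ = 220 × (0.0953/0.441)^(2/5) = 119.2 K.

T₂ ≈ 119 K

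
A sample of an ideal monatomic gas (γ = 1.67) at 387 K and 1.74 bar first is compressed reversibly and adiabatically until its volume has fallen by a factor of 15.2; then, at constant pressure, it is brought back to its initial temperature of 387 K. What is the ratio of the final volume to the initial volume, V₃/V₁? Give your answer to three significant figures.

V₃/V₁ ≈ 0.0106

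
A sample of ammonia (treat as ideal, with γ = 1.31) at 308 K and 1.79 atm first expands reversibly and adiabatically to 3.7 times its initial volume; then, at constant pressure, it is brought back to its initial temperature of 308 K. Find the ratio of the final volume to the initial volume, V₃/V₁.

V₃/V₁ ≈ 5.55

Adiabatic step: V₂/V₁ = 3.7; T₂ = T₁·(1/3.7)^(0.31) = 205.3 K.
Isobaric step: V₃/V₂ = T₃/T₂ = 308/205.3.
V₃/V₁ = (V₂/V₁)(V₃/V₂) = 3.7 × (308/205.3) = 5.551.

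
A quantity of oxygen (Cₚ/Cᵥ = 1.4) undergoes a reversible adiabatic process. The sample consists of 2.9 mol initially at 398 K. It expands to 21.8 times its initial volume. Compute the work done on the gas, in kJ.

W ≈ -17.0 kJ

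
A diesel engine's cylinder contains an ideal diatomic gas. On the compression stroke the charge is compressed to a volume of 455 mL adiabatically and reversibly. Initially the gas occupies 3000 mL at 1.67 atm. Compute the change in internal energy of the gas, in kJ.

γ = 7/5 for a diatomic ideal gas.
P₂ = P₁(V₁/V₂)^γ = 1.67×(3000/455)^(7/5) = 23.41 atm.
For a reversible adiabat, W_by_gas = (P₁V₁ − P₂V₂)/(γ−1).
W_by = (169200×0.003 − 2.372×10^6×0.000455) / (2/5) = -1430 J.
Q = 0 ⇒ ΔU = −W_by = 1430 J.

ΔU ≈ 1.43 kJ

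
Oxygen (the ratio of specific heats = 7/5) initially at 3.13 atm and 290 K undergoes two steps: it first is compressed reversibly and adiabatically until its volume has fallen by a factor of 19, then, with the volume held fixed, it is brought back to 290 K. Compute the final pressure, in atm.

P₃ ≈ 59.5 atm

Adiabatic step (PV^γ = const): P₂ = 3.13×19^(7/5) = 193.1 atm; T₂ = 290×19^(2/5) = 941.7 K.
Isochoric: P₃ = P₂(T₃/T₂) = 193.1 × (290/941.7) = 59.47 atm.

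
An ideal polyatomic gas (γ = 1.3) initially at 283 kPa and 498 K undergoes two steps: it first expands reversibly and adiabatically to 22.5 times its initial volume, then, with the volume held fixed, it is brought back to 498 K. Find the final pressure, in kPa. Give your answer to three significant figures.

P₃ ≈ 12.6 kPa

Adiabatic step (PV^γ = const): P₂ = 283×(1/22.5)^(1.3) = 4.943 kPa; T₂ = 498×(1/22.5)^(0.3) = 195.7 K.
Isochoric: P₃ = P₂(T₃/T₂) = 4.943 × (498/195.7) = 12.58 kPa.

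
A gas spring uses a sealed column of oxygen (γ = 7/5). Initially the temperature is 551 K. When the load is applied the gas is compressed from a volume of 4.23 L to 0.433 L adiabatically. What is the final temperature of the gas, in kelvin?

T₂ ≈ 1370 K

Adiabatic: T₁V₁^(γ−1) = T₂V₂^(γ−1) ⇒ T₂ = T₁ (V₁/V₂)^(γ−1).
T₂ = 551 × (4.23/0.433)^(2/5) = 1371 K.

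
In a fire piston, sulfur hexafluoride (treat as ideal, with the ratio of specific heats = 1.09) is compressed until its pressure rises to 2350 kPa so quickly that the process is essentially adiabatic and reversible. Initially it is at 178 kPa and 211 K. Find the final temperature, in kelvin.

T₂ ≈ 261 K

Adiabatic: T₂/T₁ = (P₂/P₁)^((γ−1)/γ).
T₂ = 211 × (2350/178)^(0.0826) = 261.1 K.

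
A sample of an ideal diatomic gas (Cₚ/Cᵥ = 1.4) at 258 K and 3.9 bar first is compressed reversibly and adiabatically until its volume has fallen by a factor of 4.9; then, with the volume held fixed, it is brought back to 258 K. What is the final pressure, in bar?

P₃ ≈ 19.1 bar

Adiabatic step (PV^γ = const): P₂ = 3.9×4.9^(1.4) = 36.09 bar; T₂ = 258×4.9^(0.4) = 487.2 K.
Isochoric: P₃ = P₂(T₃/T₂) = 36.09 × (258/487.2) = 19.11 bar.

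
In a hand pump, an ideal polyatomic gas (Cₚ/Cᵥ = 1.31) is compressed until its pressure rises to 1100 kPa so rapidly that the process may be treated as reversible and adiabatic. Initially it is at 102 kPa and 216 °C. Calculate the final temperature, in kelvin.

Along an adiabat T P^((1−γ)/γ) is constant, so T₂ = T₁ (P₂/P₁)^((γ−1)/γ).
T₁ = 216 °C = 489.1 K.
T₂ = 489.1 × (1100/102)^(0.237) = 858.7 K.

T₂ ≈ 859 K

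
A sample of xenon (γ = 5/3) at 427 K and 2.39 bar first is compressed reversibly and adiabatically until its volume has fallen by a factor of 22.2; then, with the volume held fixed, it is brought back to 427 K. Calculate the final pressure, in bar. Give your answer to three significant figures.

P₃ ≈ 53.1 bar

Adiabatic step (PV^γ = const): P₂ = 2.39×22.2^(5/3) = 419.1 bar; T₂ = 427×22.2^(2/3) = 3373 K.
Isochoric: P₃ = P₂(T₃/T₂) = 419.1 × (427/3373) = 53.06 bar.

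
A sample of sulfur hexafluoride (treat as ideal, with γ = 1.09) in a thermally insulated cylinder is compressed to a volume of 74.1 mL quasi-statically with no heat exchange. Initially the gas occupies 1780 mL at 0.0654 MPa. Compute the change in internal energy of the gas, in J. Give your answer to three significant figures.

P₂ = P₁(V₁/V₂)^γ = 0.0654×(1780/74.1)^(1.09) = 2.091 MPa.
For a reversible adiabat, W_by_gas = (P₁V₁ − P₂V₂)/(γ−1).
W_by = (65400×0.00178 − 2.091×10^6×7.41×10^-5) / (0.09) = -428.4 J.
Q = 0 ⇒ ΔU = −W_by = 428.4 J.

ΔU ≈ 428 J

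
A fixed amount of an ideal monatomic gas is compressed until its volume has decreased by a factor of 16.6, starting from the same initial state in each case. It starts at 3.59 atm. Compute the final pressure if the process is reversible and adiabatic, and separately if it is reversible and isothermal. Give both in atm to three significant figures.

For a monatomic ideal gas γ = 5/3.
Isothermal: P₂ = P₁(V₁/V₂) = 3.59×16.6 = 59.59 atm.
Adiabatic: P₂ = P₁(V₁/V₂)^γ = 3.59×16.6^(5/3) = 387.8 atm.

adiabatic: 388 atm; isothermal: 59.6 atm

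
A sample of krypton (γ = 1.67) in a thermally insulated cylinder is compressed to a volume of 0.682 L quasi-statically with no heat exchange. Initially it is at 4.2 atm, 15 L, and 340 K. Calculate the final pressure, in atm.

P₂ ≈ 733 atm

Adiabatic: P₁V₁^γ = P₂V₂^γ ⇒ P₂ = P₁ (V₁/V₂)^γ.
P₂ = 4.2 × (15/0.682)^(1.67) = 732.7 atm.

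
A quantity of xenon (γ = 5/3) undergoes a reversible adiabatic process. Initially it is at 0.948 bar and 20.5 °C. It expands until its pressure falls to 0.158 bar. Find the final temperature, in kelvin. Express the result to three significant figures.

T₂ ≈ 143 K

Along an adiabat T P^((1−γ)/γ) is constant, so T₂ = T₁ (P₂/P₁)^((γ−1)/γ).
T₁ = 20.5 °C = 293.6 K.
T₂ = 293.6 × (0.158/0.948)^(2/5) = 143.4 K.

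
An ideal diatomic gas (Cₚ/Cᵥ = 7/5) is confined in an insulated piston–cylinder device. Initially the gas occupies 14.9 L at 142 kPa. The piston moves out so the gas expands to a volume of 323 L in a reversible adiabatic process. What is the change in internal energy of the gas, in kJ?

ΔU ≈ -3.74 kJ

P₂ = P₁(V₁/V₂)^γ = 142×(14.9/323)^(7/5) = 1.914 kPa.
For a reversible adiabat, W_by_gas = (P₁V₁ − P₂V₂)/(γ−1).
W_by = (142000×0.0149 − 1914×0.323) / (2/5) = 3744 J.
Q = 0 ⇒ ΔU = −W_by = -3744 J.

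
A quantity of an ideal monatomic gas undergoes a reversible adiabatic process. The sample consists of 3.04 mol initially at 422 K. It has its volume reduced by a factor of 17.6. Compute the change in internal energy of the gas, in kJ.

For a reversible adiabat TV^(γ−1) is constant, so T₂ = T₁ (V₁/V₂)^(γ−1).
γ = 5/3 for a monatomic ideal gas, so γ−1 = 2/3.
T₂ = 422 × 17.6^(2/3) = 2855 K.
Q = 0, so ΔU = W_on_gas = nCᵥΔT with Cᵥ = R/(γ−1) = 12.47 J/(mol·K).
ΔU = 3.04 × 12.47 × (2855 − 422) = 92250 J.

ΔU ≈ 92.3 kJ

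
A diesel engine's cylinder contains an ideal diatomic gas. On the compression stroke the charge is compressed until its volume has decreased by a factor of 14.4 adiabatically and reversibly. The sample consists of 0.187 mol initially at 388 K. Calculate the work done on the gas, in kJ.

Adiabatic: T₁V₁^(γ−1) = T₂V₂^(γ−1) ⇒ T₂ = T₁ (V₁/V₂)^(γ−1).
γ = 7/5 for a diatomic ideal gas, so γ−1 = 2/5.
T₂ = 388 × 14.4^(2/5) = 1128 K.
Q = 0, so ΔU = W_on_gas = nCᵥΔT with Cᵥ = R/(γ−1) = 20.79 J/(mol·K).
ΔU = 0.187 × 20.79 × (1128 − 388) = 2875 J.

W ≈ 2.87 kJ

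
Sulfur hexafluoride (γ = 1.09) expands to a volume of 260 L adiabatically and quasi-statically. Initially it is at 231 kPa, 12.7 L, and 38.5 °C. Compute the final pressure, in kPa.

Since PV^γ is constant along a reversible adiabat, P₂ = P₁ (V₁/V₂)^γ.
P₂ = 231 × (12.7/260)^(1.09) = 8.599 kPa.

P₂ ≈ 8.60 kPa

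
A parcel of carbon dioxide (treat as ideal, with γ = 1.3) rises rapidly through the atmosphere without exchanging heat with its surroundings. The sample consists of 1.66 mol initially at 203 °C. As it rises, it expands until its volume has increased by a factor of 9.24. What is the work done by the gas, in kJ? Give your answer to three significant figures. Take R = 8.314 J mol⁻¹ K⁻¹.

For a reversible adiabat TV^(γ−1) is constant, so T₂ = T₁ (V₁/V₂)^(γ−1).
T₁ = 203 °C = 476.1 K.
T₂ = 476.1 × (1/9.24)^(0.3) = 244.4 K.
Q = 0, so ΔU = W_on_gas = nCᵥΔT with Cᵥ = R/(γ−1) = 27.71 J/(mol·K).
ΔU = 1.66 × 27.71 × (244.4 − 476.1) = -10660 J.
Work done by the gas = −ΔU = 10660 J.

W ≈ 10.7 kJ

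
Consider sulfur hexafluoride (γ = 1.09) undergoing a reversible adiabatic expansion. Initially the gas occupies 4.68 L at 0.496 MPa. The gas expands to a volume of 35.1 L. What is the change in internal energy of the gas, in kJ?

P₂ = P₁(V₁/V₂)^γ = 0.496×(4.68/35.1)^(1.09) = 0.05517 MPa.
For a reversible adiabat, W_by_gas = (P₁V₁ − P₂V₂)/(γ−1).
W_by = (496000×0.00468 − 55170×0.0351) / (0.09) = 4278 J.
Q = 0 ⇒ ΔU = −W_by = -4278 J.

ΔU ≈ -4.28 kJ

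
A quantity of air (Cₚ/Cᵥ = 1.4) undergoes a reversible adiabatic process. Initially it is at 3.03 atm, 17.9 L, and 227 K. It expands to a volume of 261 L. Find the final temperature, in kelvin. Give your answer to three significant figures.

T₂ ≈ 77.7 K

For a reversible adiabat TV^(γ−1) is constant, so T₂ = T₁ (V₁/V₂)^(γ−1).
T₂ = 227 × (17.9/261)^(0.4) = 77.72 K.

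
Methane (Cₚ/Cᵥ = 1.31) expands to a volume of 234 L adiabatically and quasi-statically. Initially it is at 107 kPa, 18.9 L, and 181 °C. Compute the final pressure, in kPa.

Adiabatic: P₁V₁^γ = P₂V₂^γ ⇒ P₂ = P₁ (V₁/V₂)^γ.
P₂ = 107 × (18.9/234)^(1.31) = 3.962 kPa.

P₂ ≈ 3.96 kPa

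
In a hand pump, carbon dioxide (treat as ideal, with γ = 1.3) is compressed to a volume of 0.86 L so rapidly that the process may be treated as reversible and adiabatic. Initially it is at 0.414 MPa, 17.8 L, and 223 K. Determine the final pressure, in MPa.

P₂ ≈ 21.3 MPa

Adiabatic: P₁V₁^γ = P₂V₂^γ ⇒ P₂ = P₁ (V₁/V₂)^γ.
P₂ = 0.414 × (17.8/0.86)^(1.3) = 21.27 MPa.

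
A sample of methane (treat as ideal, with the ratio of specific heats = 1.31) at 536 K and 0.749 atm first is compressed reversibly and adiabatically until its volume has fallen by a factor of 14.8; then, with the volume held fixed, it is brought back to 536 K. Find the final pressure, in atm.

P₃ ≈ 11.1 atm

Adiabatic step (PV^γ = const): P₂ = 0.749×14.8^(1.31) = 25.56 atm; T₂ = 536×14.8^(0.31) = 1236 K.
Isochoric: P₃ = P₂(T₃/T₂) = 25.56 × (536/1236) = 11.09 atm.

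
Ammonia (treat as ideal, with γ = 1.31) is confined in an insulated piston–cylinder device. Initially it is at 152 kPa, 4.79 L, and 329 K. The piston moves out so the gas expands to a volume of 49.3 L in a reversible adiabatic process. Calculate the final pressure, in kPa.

Adiabatic: P₁V₁^γ = P₂V₂^γ ⇒ P₂ = P₁ (V₁/V₂)^γ.
P₂ = 152 × (4.79/49.3)^(1.31) = 7.169 kPa.

P₂ ≈ 7.17 kPa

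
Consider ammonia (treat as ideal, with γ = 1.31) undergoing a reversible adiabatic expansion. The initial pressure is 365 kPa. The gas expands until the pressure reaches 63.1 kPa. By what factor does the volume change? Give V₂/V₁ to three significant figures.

V₂/V₁ ≈ 3.82

From PV^γ = const, V₂/V₁ = (P₁/P₂)^(1/γ).
V₂/V₁ = (365/63.1)^(0.763) = 3.818.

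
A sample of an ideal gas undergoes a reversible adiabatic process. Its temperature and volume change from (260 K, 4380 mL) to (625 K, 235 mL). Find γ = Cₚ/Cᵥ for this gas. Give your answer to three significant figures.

γ ≈ 1.30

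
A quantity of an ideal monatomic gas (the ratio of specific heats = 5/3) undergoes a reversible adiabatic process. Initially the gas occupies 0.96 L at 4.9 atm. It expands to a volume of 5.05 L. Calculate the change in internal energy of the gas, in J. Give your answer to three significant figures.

P₂ = P₁(V₁/V₂)^γ = 4.9×(0.96/5.05)^(5/3) = 0.308 atm.
For a reversible adiabat, W_by_gas = (P₁V₁ − P₂V₂)/(γ−1).
W_by = (496500×0.00096 − 31200×0.00505) / (2/3) = 478.6 J.
Q = 0 ⇒ ΔU = −W_by = -478.6 J.

ΔU ≈ -479 J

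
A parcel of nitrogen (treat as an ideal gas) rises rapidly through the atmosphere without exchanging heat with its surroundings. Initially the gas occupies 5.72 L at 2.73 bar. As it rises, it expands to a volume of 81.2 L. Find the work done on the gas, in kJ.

W ≈ -2.55 kJ

γ = 7/5 for a diatomic ideal gas.
P₂ = P₁(V₁/V₂)^γ = 2.73×(5.72/81.2)^(7/5) = 0.06655 bar.
For a reversible adiabat, W_by_gas = (P₁V₁ − P₂V₂)/(γ−1).
W_by = (273000×0.00572 − 6655×0.0812) / (2/5) = 2553 J.
W_on_gas = −W_by = -2553 J.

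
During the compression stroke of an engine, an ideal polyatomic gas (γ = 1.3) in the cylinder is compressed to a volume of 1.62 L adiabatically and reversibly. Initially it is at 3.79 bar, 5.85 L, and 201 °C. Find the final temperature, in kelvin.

For a reversible adiabat TV^(γ−1) is constant, so T₂ = T₁ (V₁/V₂)^(γ−1).
T₁ = 201 °C = 474.1 K.
T₂ = 474.1 × (5.85/1.62)^(0.3) = 697 K.

T₂ ≈ 697 K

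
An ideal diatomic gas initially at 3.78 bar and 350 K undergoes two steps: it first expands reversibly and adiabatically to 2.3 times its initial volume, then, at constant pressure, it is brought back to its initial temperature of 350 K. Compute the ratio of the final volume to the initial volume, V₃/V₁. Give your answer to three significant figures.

V₃/V₁ ≈ 3.21

For a diatomic ideal gas γ = 7/5.
Adiabatic step: V₂/V₁ = 2.3; T₂ = T₁·(1/2.3)^(2/5) = 250.8 K.
Isobaric step: V₃/V₂ = T₃/T₂ = 350/250.8.
V₃/V₁ = (V₂/V₁)(V₃/V₂) = 2.3 × (350/250.8) = 3.209.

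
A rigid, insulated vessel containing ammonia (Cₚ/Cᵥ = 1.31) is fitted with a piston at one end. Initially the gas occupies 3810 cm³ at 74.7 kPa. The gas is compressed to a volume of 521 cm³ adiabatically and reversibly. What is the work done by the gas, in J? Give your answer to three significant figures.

W ≈ -783 J

P₂ = P₁(V₁/V₂)^γ = 74.7×(3810/521)^(1.31) = 1012 kPa.
For a reversible adiabat, W_by_gas = (P₁V₁ − P₂V₂)/(γ−1).
W_by = (74700×0.00381 − 1.012×10^6×0.000521) / (0.31) = -783.1 J.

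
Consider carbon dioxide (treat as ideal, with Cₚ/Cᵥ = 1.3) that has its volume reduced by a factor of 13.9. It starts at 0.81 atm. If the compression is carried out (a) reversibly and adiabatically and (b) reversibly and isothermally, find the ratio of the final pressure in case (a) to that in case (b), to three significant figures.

P_adiabatic / P_isothermal ≈ 2.20

Isothermal: P_b = P₁(V₁/V₂) = 0.81×13.9.
Adiabatic: P_a = P₁(V₁/V₂)^γ = 0.81×13.9^(1.3).
P_a/P_b = (V₁/V₂)^(γ−1) = 13.9^(0.3) = 2.202.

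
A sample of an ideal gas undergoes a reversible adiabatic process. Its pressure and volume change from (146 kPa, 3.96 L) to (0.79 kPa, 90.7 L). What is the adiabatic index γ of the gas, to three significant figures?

γ ≈ 1.67

PV^γ = const ⇒ γ = ln(P₂/P₁) / ln(V₁/V₂).
γ = ln(0.79/146) / ln(3.96/90.7) = 1.667.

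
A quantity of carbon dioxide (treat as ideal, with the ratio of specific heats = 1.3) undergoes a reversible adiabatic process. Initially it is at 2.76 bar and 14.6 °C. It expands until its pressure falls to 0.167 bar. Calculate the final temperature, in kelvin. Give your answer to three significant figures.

Along an adiabat T P^((1−γ)/γ) is constant, so T₂ = T₁ (P₂/P₁)^((γ−1)/γ).
T₁ = 14.6 °C = 287.8 K.
T₂ = 287.8 × (0.167/2.76)^(0.231) = 150.6 K.

T₂ ≈ 151 K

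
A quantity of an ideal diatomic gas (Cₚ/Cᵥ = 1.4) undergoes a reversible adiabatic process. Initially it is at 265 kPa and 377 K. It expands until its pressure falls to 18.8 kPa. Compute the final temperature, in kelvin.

T₂ ≈ 177 K

Along an adiabat T P^((1−γ)/γ) is constant, so T₂ = T₁ (P₂/P₁)^((γ−1)/γ).
T₂ = 377 × (18.8/265)^(0.286) = 177 K.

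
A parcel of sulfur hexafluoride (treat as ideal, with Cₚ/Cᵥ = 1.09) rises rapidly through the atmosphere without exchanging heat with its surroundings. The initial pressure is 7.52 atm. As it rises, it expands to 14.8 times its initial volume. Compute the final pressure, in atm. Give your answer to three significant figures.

P₂ ≈ 0.399 atm

Since PV^γ is constant along a reversible adiabat, P₂ = P₁ (V₁/V₂)^γ.
P₂ = 7.52 × (1/14.8)^(1.09) = 0.3987 atm.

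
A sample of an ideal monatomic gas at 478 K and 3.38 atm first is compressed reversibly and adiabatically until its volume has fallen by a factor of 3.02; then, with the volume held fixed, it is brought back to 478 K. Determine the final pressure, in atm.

For a monatomic ideal gas γ = 5/3.
Adiabatic step (PV^γ = const): P₂ = 3.38×3.02^(5/3) = 21.33 atm; T₂ = 478×3.02^(2/3) = 998.7 K.
Isochoric: P₃ = P₂(T₃/T₂) = 21.33 × (478/998.7) = 10.21 atm.

P₃ ≈ 10.2 atm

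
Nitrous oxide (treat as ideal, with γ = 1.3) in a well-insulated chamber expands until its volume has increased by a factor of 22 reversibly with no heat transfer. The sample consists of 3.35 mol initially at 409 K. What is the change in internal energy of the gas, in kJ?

For a reversible adiabat TV^(γ−1) is constant, so T₂ = T₁ (V₁/V₂)^(γ−1).
T₂ = 409 × (1/22)^(0.3) = 161.8 K.
Q = 0, so ΔU = W_on_gas = nCᵥΔT with Cᵥ = R/(γ−1) = 27.71 J/(mol·K).
ΔU = 3.35 × 27.71 × (161.8 − 409) = -22950 J.

ΔU ≈ -22.9 kJ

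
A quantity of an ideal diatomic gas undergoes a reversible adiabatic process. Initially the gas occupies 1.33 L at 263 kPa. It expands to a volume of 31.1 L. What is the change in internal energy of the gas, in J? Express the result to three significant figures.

ΔU ≈ -627 J

γ = 7/5 for a diatomic ideal gas.
P₂ = P₁(V₁/V₂)^γ = 263×(1.33/31.1)^(7/5) = 3.188 kPa.
For a reversible adiabat, W_by_gas = (P₁V₁ − P₂V₂)/(γ−1).
W_by = (263000×0.00133 − 3188×0.0311) / (2/5) = 626.6 J.
Q = 0 ⇒ ΔU = −W_by = -626.6 J.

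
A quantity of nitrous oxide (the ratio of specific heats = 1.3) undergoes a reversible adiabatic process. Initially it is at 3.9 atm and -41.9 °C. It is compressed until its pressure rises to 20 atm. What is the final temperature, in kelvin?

T₂ ≈ 337 K

Adiabatic: T₂/T₁ = (P₂/P₁)^((γ−1)/γ).
T₁ = -41.9 °C = 231.2 K.
T₂ = 231.2 × (20/3.9)^(0.231) = 337.2 K.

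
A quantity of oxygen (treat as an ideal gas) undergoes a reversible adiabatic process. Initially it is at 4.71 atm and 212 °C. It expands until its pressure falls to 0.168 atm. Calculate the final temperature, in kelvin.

T₂ ≈ 187 K

Along an adiabat T P^((1−γ)/γ) is constant, so T₂ = T₁ (P₂/P₁)^((γ−1)/γ).
For a diatomic ideal gas γ = 7/5, so (γ−1)/γ = 2/7.
T₁ = 212 °C = 485.1 K.
T₂ = 485.1 × (0.168/4.71)^(2/7) = 187.2 K.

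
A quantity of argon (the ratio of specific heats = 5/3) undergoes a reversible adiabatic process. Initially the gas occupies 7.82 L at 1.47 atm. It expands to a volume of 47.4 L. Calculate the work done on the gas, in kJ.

P₂ = P₁(V₁/V₂)^γ = 1.47×(7.82/47.4)^(5/3) = 0.07295 atm.
For a reversible adiabat, W_by_gas = (P₁V₁ − P₂V₂)/(γ−1).
W_by = (148900×0.00782 − 7392×0.0474) / (2/3) = 1222 J.
W_on_gas = −W_by = -1222 J.

W ≈ -1.22 kJ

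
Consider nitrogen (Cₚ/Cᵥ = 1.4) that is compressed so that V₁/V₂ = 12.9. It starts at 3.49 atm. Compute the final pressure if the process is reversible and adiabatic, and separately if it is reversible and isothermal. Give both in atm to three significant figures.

adiabatic: 125 atm; isothermal: 45.0 atm

Isothermal: P₂ = P₁(V₁/V₂) = 3.49×12.9 = 45.02 atm.
Adiabatic: P₂ = P₁(V₁/V₂)^γ = 3.49×12.9^(1.4) = 125.2 atm.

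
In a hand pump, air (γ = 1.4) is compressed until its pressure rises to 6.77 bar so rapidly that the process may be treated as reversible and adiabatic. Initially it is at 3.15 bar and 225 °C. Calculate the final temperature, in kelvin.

Along an adiabat T P^((1−γ)/γ) is constant, so T₂ = T₁ (P₂/P₁)^((γ−1)/γ).
T₁ = 225 °C = 498.1 K.
T₂ = 498.1 × (6.77/3.15)^(0.286) = 619.9 K.

T₂ ≈ 620 K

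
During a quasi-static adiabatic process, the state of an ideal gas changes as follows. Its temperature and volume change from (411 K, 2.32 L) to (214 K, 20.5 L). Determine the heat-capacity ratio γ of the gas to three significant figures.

TV^(γ−1) = const ⇒ γ − 1 = ln(T₂/T₁) / ln(V₁/V₂).
γ = 1 + ln(214/411) / ln(2.32/20.5) = 1.3.

γ ≈ 1.30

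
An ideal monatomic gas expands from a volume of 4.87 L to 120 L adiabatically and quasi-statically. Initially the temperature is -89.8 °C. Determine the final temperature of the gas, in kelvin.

Adiabatic: T₁V₁^(γ−1) = T₂V₂^(γ−1) ⇒ T₂ = T₁ (V₁/V₂)^(γ−1).
For a monatomic ideal gas γ = 5/3, so γ−1 = 2/3.
T₁ = -89.8 °C = 183.3 K.
T₂ = 183.3 × (4.87/120)^(2/3) = 21.65 K.

T₂ ≈ 21.7 K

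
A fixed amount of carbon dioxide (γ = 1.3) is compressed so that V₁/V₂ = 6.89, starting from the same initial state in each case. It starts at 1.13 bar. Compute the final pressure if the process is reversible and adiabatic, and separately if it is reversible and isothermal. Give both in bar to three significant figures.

Isothermal: P₂ = P₁(V₁/V₂) = 1.13×6.89 = 7.786 bar.
Adiabatic: P₂ = P₁(V₁/V₂)^γ = 1.13×6.89^(1.3) = 13.89 bar.

adiabatic: 13.9 bar; isothermal: 7.79 bar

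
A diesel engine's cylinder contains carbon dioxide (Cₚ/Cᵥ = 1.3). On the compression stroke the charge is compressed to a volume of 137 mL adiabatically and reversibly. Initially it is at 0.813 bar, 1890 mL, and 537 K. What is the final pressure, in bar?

P₂ ≈ 24.6 bar

Since PV^γ is constant along a reversible adiabat, P₂ = P₁ (V₁/V₂)^γ.
P₂ = 0.813 × (1890/137)^(1.3) = 24.65 bar.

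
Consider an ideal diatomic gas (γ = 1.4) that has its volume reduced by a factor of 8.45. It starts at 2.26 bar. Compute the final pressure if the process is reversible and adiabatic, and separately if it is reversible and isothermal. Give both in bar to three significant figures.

adiabatic: 44.8 bar; isothermal: 19.1 bar

Isothermal: P₂ = P₁(V₁/V₂) = 2.26×8.45 = 19.1 bar.
Adiabatic: P₂ = P₁(V₁/V₂)^γ = 2.26×8.45^(1.4) = 44.84 bar.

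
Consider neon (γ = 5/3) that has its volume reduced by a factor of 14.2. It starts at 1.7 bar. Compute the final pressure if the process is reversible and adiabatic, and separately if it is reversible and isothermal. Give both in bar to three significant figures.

adiabatic: 142 bar; isothermal: 24.1 bar

Isothermal: P₂ = P₁(V₁/V₂) = 1.7×14.2 = 24.14 bar.
Adiabatic: P₂ = P₁(V₁/V₂)^γ = 1.7×14.2^(5/3) = 141.6 bar.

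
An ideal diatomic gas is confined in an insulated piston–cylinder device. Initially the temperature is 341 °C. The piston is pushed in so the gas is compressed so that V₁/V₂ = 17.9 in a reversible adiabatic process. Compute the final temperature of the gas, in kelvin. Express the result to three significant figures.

T₂ ≈ 1950 K

Adiabatic: T₁V₁^(γ−1) = T₂V₂^(γ−1) ⇒ T₂ = T₁ (V₁/V₂)^(γ−1).
For a diatomic ideal gas γ = 7/5, so γ−1 = 2/5.
T₁ = 341 °C = 614.1 K.
T₂ = 614.1 × 17.9^(2/5) = 1947 K.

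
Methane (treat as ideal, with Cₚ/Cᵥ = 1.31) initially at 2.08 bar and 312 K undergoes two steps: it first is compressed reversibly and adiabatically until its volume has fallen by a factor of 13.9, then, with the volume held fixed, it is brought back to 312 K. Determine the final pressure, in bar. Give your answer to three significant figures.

Adiabatic step (PV^γ = const): P₂ = 2.08×13.9^(1.31) = 65.38 bar; T₂ = 312×13.9^(0.31) = 705.5 K.
Isochoric: P₃ = P₂(T₃/T₂) = 65.38 × (312/705.5) = 28.91 bar.

P₃ ≈ 28.9 bar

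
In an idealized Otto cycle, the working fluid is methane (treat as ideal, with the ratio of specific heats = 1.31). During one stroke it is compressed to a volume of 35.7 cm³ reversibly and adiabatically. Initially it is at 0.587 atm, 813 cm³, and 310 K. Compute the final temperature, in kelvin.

T₂ ≈ 817 K

Adiabatic: T₁V₁^(γ−1) = T₂V₂^(γ−1) ⇒ T₂ = T₁ (V₁/V₂)^(γ−1).
T₂ = 310 × (813/35.7)^(0.31) = 816.9 K.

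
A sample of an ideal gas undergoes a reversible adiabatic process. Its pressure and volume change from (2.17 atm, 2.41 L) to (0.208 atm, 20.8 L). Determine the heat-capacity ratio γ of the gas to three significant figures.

γ ≈ 1.09

PV^γ = const ⇒ γ = ln(P₂/P₁) / ln(V₁/V₂).
γ = ln(0.208/2.17) / ln(2.41/20.8) = 1.088.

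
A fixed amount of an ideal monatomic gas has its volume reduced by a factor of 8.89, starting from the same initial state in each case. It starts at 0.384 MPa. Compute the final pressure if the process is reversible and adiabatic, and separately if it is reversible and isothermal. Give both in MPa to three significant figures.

adiabatic: 14.6 MPa; isothermal: 3.41 MPa

For a monatomic ideal gas γ = 5/3.
Isothermal: P₂ = P₁(V₁/V₂) = 0.384×8.89 = 3.414 MPa.
Adiabatic: P₂ = P₁(V₁/V₂)^γ = 0.384×8.89^(5/3) = 14.65 MPa.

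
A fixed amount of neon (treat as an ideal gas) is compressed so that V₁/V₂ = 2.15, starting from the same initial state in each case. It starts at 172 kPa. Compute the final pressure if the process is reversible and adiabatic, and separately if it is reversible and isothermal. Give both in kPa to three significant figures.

For a monatomic ideal gas γ = 5/3.
Isothermal: P₂ = P₁(V₁/V₂) = 172×2.15 = 369.8 kPa.
Adiabatic: P₂ = P₁(V₁/V₂)^γ = 172×2.15^(5/3) = 616 kPa.

adiabatic: 616 kPa; isothermal: 370 kPa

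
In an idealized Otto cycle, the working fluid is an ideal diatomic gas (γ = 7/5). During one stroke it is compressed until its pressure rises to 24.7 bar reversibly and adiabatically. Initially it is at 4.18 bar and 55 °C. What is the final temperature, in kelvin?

T₂ ≈ 545 K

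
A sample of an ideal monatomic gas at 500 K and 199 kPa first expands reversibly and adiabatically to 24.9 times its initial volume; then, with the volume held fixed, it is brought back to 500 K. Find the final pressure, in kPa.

P₃ ≈ 7.99 kPa

For a monatomic ideal gas γ = 5/3.
Adiabatic step (PV^γ = const): P₂ = 199×(1/24.9)^(5/3) = 0.9372 kPa; T₂ = 500×(1/24.9)^(2/3) = 58.64 K.
Isochoric: P₃ = P₂(T₃/T₂) = 0.9372 × (500/58.64) = 7.992 kPa.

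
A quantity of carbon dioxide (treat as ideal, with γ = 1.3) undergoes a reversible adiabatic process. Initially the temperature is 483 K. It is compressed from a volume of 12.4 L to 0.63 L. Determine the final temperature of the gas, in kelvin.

T₂ ≈ 1180 K

For a reversible adiabat TV^(γ−1) is constant, so T₂ = T₁ (V₁/V₂)^(γ−1).
T₂ = 483 × (12.4/0.63)^(0.3) = 1181 K.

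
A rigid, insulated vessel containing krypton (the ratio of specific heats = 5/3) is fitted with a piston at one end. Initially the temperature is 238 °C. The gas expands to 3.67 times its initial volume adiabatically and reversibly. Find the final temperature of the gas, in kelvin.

For a reversible adiabat TV^(γ−1) is constant, so T₂ = T₁ (V₁/V₂)^(γ−1).
T₁ = 238 °C = 511.1 K.
T₂ = 511.1 × (1/3.67)^(2/3) = 214.8 K.

T₂ ≈ 215 K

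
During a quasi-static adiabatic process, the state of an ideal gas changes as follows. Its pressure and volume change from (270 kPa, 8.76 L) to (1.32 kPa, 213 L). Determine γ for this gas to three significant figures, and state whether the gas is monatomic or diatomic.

γ ≈ 1.67; monatomic

PV^γ = const ⇒ γ = ln(P₂/P₁) / ln(V₁/V₂).
γ = ln(1.32/270) / ln(8.76/213) = 1.667.
γ ≈ 1.67 is close to 5/3, so the gas is monatomic.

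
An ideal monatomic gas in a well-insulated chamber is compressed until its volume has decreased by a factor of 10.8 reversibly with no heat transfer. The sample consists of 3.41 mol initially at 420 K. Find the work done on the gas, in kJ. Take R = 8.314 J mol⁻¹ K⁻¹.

W ≈ 69.4 kJ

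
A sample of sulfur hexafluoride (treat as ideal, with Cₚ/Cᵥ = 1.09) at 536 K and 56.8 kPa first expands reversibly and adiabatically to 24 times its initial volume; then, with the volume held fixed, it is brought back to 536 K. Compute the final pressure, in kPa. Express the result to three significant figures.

P₃ ≈ 2.37 kPa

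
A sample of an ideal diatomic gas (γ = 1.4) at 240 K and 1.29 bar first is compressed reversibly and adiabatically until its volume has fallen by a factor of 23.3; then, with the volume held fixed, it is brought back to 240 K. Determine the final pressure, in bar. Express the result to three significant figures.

P₃ ≈ 30.1 bar

Adiabatic step (PV^γ = const): P₂ = 1.29×23.3^(1.4) = 105.9 bar; T₂ = 240×23.3^(0.4) = 845.6 K.
Isochoric: P₃ = P₂(T₃/T₂) = 105.9 × (240/845.6) = 30.06 bar.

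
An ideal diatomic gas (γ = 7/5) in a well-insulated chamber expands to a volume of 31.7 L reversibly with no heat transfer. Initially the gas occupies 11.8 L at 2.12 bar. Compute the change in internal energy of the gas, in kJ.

ΔU ≈ -2.04 kJ

P₂ = P₁(V₁/V₂)^γ = 2.12×(11.8/31.7)^(7/5) = 0.5315 bar.
For a reversible adiabat, W_by_gas = (P₁V₁ − P₂V₂)/(γ−1).
W_by = (212000×0.0118 − 53150×0.0317) / (2/5) = 2042 J.
Q = 0 ⇒ ΔU = −W_by = -2042 J.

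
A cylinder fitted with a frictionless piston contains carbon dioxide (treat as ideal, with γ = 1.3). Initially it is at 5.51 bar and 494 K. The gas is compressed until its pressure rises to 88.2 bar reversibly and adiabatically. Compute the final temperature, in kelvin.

T₂ ≈ 937 K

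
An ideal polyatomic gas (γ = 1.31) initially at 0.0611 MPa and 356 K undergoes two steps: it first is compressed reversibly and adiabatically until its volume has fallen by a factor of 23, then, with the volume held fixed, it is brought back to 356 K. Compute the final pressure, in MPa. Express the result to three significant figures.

Adiabatic step (PV^γ = const): P₂ = 0.0611×23^(1.31) = 3.715 MPa; T₂ = 356×23^(0.31) = 941 K.
Isochoric: P₃ = P₂(T₃/T₂) = 3.715 × (356/941) = 1.405 MPa.

P₃ ≈ 1.41 MPa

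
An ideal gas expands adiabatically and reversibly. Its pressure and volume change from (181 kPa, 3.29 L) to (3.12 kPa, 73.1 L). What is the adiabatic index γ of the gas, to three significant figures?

γ ≈ 1.31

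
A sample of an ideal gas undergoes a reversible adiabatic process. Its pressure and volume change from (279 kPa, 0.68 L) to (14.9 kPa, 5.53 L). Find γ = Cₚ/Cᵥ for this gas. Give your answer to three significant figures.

γ ≈ 1.40

PV^γ = const ⇒ γ = ln(P₂/P₁) / ln(V₁/V₂).
γ = ln(14.9/279) / ln(0.68/5.53) = 1.398.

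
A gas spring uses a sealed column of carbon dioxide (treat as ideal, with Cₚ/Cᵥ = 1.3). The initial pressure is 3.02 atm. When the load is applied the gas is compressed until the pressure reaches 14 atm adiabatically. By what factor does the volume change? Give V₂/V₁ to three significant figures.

V₂/V₁ ≈ 0.307

From PV^γ = const, V₂/V₁ = (P₁/P₂)^(1/γ).
V₂/V₁ = (3.02/14)^(0.769) = 0.3073.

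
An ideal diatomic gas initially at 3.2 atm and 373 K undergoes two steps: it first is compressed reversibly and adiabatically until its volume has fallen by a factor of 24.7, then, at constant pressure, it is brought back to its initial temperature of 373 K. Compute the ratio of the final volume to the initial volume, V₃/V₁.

V₃/V₁ ≈ 0.0112

For a diatomic ideal gas γ = 7/5.
Adiabatic step: V₂/V₁ = 0.04049; T₂ = T₁·24.7^(2/5) = 1345 K.
Isobaric step: V₃/V₂ = T₃/T₂ = 373/1345.
V₃/V₁ = (V₂/V₁)(V₃/V₂) = 0.04049 × (373/1345) = 0.01123.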